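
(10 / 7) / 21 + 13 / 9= 667 / 441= 1.51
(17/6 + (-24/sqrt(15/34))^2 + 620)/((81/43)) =1023.74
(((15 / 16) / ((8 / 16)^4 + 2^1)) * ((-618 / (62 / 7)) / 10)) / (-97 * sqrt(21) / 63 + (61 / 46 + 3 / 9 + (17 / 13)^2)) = 41623655076549 / 149682831285515 + 19019915595954 * sqrt(21) / 149682831285515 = 0.86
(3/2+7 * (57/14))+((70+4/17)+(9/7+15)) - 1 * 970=-101564/119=-853.48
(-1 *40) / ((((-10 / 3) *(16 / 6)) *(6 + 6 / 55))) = 165 / 224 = 0.74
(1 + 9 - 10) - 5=-5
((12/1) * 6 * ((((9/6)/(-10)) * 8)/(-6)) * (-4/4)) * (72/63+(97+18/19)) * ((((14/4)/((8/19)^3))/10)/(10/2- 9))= 42818571/25600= 1672.60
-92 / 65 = -1.42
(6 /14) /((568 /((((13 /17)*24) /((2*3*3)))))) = 13 /16898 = 0.00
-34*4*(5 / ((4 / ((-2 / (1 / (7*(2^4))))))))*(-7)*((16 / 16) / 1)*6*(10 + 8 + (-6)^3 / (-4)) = -115153920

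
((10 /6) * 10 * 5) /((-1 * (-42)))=125 /63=1.98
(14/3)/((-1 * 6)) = -7/9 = -0.78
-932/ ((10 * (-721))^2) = -233/ 12996025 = -0.00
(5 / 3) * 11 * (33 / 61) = 605 / 61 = 9.92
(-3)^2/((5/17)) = 153/5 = 30.60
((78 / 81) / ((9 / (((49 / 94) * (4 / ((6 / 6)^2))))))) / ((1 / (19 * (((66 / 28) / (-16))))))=-19019 / 30456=-0.62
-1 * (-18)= 18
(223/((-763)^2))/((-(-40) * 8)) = 223/186294080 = 0.00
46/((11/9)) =414/11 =37.64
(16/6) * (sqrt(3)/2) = 4 * sqrt(3)/3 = 2.31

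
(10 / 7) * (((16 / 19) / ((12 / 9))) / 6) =20 / 133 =0.15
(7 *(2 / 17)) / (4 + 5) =14 / 153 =0.09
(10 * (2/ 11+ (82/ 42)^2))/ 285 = 38746/ 276507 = 0.14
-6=-6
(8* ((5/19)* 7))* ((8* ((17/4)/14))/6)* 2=680/57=11.93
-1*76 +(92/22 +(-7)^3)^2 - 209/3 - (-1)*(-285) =41515255/363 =114367.09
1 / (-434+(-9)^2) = -1 / 353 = -0.00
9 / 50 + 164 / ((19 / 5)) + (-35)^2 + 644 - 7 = 1810071 / 950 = 1905.34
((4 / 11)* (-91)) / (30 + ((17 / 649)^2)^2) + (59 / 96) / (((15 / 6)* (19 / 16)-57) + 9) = -1.12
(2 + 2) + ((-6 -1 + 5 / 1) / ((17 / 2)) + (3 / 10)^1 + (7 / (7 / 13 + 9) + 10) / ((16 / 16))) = 155977 / 10540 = 14.80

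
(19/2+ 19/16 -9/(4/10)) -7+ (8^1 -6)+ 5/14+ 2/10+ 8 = -4623/560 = -8.26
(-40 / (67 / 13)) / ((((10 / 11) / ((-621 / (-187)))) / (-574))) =18535608 / 1139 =16273.58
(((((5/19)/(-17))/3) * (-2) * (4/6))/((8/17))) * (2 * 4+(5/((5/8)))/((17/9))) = 520/2907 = 0.18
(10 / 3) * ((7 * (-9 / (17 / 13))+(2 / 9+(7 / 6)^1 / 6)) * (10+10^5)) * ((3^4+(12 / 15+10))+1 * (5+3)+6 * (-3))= -199264274435 / 153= -1302380878.66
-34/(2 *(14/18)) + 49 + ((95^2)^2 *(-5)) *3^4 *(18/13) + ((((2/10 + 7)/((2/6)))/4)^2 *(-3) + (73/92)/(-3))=-28679335254926767/627900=-45675004387.52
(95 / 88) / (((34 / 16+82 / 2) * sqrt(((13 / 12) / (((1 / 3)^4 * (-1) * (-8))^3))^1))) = 608 * sqrt(78) / 7193043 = 0.00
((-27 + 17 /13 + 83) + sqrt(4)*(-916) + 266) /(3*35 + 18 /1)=-19613 /1599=-12.27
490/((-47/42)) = -20580/47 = -437.87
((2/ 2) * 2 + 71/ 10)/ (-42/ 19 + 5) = 1729/ 530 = 3.26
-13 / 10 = -1.30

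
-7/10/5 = -7/50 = -0.14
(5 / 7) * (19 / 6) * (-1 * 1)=-95 / 42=-2.26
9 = 9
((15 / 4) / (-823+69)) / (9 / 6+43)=-15 / 134212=-0.00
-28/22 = -14/11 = -1.27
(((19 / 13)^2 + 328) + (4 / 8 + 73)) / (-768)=-136429 / 259584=-0.53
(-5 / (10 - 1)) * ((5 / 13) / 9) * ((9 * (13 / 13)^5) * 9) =-25 / 13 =-1.92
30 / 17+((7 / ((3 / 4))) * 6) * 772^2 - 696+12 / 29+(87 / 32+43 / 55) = 28958311261053 / 867680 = 33374413.68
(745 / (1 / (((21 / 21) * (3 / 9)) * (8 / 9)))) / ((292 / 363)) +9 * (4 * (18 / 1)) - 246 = 444404 / 657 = 676.41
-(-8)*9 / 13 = 72 / 13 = 5.54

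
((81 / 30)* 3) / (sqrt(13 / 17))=81* sqrt(221) / 130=9.26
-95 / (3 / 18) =-570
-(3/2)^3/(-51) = 9/136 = 0.07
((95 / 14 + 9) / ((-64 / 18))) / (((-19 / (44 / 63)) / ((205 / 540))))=99671 / 1608768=0.06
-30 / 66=-5 / 11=-0.45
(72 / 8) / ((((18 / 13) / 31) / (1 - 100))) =-39897 / 2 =-19948.50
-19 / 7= -2.71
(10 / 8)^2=25 / 16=1.56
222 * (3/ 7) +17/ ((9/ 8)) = 6946/ 63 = 110.25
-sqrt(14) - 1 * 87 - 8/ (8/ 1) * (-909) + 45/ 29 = 23883/ 29 - sqrt(14) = 819.81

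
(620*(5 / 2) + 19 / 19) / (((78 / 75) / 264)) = 5118300 / 13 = 393715.38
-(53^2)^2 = -7890481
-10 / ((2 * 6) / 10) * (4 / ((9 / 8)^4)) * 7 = -2867200 / 19683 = -145.67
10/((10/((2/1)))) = 2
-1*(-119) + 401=520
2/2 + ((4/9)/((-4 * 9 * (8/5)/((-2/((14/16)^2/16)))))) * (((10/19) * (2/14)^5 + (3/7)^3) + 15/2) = 4365217637/1267432677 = 3.44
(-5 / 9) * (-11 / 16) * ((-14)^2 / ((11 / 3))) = 245 / 12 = 20.42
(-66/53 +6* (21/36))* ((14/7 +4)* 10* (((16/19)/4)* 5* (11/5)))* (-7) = -2208360/1007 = -2193.01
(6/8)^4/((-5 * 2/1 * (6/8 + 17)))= -0.00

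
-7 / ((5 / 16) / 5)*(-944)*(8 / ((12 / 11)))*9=6978048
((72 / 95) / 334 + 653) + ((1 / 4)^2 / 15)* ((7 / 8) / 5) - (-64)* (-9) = 2345572931 / 30460800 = 77.00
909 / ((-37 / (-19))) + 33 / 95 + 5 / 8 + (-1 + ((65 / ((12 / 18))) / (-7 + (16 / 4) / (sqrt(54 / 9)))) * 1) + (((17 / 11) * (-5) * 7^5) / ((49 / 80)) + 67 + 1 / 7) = -63659983243651 / 300968360-195 * sqrt(6) / 139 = -211520.63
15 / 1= 15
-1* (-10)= 10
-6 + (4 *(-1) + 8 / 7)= -8.86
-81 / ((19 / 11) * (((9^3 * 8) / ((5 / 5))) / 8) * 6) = -0.01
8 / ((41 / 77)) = 616 / 41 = 15.02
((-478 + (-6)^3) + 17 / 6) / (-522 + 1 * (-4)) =4147 / 3156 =1.31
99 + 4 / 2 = 101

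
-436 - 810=-1246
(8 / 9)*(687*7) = 12824 / 3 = 4274.67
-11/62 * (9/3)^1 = -33/62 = -0.53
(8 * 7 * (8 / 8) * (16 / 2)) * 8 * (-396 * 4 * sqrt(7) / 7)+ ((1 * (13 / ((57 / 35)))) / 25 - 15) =-811008 * sqrt(7) - 4184 / 285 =-2145740.16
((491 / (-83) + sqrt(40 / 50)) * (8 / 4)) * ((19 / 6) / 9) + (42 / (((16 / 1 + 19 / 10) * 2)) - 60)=-25267621 / 401139 + 38 * sqrt(5) / 135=-62.36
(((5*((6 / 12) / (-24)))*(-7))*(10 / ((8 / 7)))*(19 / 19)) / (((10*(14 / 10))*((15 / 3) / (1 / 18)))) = 35 / 6912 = 0.01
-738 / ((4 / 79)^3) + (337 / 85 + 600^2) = -14484957451 / 2720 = -5325352.00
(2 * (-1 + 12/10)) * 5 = 2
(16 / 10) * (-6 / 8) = -6 / 5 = -1.20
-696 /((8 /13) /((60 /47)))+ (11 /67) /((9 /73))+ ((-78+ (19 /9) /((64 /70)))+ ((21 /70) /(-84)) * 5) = -3212720219 /2116128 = -1518.21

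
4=4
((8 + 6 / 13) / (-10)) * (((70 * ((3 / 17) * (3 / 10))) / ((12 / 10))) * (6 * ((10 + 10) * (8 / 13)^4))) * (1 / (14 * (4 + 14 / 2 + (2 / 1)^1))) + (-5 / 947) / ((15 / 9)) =-19446781659 / 77706798091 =-0.25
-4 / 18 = -2 / 9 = -0.22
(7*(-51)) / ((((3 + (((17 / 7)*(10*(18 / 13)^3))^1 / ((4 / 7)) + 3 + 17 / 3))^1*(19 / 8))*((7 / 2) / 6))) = -32269536 / 15589025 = -2.07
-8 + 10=2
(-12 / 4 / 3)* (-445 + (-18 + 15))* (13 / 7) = 832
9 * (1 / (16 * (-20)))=-9 / 320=-0.03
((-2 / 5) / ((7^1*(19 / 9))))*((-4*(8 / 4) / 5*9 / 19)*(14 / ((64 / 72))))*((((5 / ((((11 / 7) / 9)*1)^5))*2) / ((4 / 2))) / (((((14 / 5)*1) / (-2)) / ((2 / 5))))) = -826841416968 / 290697055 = -2844.34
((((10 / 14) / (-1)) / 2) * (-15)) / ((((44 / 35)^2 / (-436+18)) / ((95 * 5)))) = -118453125 / 176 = -673029.12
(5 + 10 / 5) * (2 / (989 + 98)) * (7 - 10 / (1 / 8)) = -1022 / 1087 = -0.94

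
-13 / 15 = -0.87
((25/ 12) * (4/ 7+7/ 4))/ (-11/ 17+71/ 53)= 112625/ 16128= 6.98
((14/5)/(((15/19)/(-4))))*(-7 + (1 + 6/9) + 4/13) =208544/2925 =71.30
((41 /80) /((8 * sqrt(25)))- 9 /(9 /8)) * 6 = -47.92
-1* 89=-89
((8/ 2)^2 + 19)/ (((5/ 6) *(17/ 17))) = 42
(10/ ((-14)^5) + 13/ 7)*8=499403/ 33614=14.86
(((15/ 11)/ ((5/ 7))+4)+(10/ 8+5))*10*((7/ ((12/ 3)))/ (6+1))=2675/ 88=30.40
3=3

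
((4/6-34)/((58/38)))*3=-1900/29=-65.52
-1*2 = -2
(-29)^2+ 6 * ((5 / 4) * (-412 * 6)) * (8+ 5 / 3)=-178379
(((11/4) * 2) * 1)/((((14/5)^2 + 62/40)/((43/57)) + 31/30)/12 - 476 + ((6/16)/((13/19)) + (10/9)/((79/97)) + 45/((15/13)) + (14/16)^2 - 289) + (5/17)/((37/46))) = -2199959704800/288727905194207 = -0.01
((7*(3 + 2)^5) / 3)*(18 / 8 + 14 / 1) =1421875 / 12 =118489.58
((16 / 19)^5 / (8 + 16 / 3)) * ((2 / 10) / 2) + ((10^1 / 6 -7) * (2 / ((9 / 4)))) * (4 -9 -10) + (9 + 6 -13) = 40733598022 / 557122275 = 73.11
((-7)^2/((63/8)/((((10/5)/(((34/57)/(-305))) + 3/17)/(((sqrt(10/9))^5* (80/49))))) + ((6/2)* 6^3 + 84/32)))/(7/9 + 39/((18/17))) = 0.00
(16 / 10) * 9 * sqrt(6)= 72 * sqrt(6) / 5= 35.27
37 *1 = 37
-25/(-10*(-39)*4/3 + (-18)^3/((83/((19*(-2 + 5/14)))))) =-14525/1576412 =-0.01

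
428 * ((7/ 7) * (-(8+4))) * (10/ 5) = -10272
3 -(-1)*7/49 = 22/7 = 3.14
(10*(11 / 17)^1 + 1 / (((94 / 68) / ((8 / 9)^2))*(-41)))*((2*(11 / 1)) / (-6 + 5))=-376916716 / 2653479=-142.05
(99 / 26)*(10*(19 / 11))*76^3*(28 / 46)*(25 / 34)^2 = 821022300000 / 86411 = 9501363.25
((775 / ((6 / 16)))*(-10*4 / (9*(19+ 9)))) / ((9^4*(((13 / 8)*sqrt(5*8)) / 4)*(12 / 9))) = -24800*sqrt(10) / 5373459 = -0.01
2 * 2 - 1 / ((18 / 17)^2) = 1007 / 324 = 3.11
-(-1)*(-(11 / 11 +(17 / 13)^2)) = -2.71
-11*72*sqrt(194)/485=-792*sqrt(194)/485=-22.74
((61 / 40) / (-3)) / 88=-61 / 10560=-0.01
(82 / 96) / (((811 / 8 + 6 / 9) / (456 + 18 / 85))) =794949 / 208165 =3.82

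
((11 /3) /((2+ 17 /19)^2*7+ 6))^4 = 248656346483281 /24041571556007039841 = 0.00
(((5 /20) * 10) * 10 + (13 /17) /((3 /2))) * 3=1301 /17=76.53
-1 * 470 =-470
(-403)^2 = 162409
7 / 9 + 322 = 2905 / 9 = 322.78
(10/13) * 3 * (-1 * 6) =-180/13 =-13.85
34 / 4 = 17 / 2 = 8.50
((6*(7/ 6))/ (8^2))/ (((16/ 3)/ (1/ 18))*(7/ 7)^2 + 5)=0.00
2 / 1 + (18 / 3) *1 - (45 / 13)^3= -73549 / 2197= -33.48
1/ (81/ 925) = 925/ 81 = 11.42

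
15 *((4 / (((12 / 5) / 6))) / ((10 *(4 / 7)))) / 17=105 / 68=1.54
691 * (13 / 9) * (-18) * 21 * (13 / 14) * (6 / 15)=-700674 / 5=-140134.80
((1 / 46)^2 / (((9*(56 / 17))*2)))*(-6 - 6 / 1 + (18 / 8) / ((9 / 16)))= -0.00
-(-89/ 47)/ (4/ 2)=89/ 94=0.95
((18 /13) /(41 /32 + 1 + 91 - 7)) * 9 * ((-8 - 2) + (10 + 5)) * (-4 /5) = -20736 /35893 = -0.58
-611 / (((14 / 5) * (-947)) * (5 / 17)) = 10387 / 13258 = 0.78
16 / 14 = 8 / 7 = 1.14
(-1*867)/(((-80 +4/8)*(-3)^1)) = -578/159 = -3.64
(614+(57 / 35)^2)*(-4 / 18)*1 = -137.03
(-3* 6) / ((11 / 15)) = -270 / 11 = -24.55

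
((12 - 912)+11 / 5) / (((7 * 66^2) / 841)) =-3775249 / 152460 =-24.76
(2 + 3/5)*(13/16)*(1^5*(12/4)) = 6.34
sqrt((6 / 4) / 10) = sqrt(15) / 10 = 0.39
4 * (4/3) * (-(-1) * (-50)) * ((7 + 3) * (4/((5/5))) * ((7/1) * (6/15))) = -89600/3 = -29866.67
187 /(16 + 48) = 187 /64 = 2.92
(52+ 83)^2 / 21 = 6075 / 7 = 867.86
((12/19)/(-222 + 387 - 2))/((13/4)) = 48/40261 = 0.00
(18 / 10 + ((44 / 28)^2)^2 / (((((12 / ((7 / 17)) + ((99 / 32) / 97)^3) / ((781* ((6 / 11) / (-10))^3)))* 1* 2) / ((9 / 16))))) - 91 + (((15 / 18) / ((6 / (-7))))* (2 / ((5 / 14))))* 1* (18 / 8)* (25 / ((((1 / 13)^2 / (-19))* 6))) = 342782476181445924149567 / 2092617769039707000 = 163805.58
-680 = -680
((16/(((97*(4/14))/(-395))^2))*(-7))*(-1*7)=159258.59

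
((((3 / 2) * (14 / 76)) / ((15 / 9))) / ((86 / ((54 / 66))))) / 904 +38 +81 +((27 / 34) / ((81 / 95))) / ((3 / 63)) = 765466656199 / 5524488640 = 138.56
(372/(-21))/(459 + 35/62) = -7688/199451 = -0.04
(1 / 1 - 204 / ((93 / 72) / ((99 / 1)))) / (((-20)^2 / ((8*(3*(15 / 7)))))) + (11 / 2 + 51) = -302818 / 155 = -1953.66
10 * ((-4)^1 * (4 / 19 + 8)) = -6240 / 19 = -328.42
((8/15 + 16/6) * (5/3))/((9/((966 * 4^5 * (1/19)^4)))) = 5275648/1172889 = 4.50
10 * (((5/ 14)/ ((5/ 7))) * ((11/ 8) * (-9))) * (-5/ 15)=165/ 8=20.62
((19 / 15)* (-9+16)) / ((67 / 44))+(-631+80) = -547903 / 1005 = -545.18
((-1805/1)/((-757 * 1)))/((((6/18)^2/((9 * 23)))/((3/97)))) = 10088145/73429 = 137.39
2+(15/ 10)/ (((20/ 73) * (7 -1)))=2.91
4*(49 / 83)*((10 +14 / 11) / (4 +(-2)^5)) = -868 / 913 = -0.95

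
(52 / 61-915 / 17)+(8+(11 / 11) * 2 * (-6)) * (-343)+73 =1443534 / 1037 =1392.03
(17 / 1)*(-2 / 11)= -34 / 11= -3.09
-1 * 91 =-91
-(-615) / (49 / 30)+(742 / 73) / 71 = 376.67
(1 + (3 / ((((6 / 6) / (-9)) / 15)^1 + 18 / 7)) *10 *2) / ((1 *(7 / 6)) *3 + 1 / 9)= 1064214 / 157495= 6.76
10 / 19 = 0.53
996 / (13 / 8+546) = 7968 / 4381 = 1.82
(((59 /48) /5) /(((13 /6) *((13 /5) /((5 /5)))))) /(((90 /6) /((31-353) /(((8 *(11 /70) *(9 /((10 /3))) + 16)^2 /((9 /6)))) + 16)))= 10001438159 /233610106080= 0.04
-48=-48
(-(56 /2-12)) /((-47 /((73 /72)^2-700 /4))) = -901871 /15228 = -59.22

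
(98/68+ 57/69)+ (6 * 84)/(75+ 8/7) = 3703905/416806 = 8.89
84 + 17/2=185/2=92.50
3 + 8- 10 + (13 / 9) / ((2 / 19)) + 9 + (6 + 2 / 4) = 272 / 9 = 30.22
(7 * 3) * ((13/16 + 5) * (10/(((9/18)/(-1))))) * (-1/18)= 135.62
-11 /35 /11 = -1 /35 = -0.03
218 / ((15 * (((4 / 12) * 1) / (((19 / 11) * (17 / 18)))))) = 71.13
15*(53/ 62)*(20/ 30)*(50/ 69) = 13250/ 2139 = 6.19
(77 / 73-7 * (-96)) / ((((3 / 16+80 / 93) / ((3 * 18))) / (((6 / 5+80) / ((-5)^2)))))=1602861535296 / 14225875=112672.26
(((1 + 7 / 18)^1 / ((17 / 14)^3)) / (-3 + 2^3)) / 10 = 686 / 44217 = 0.02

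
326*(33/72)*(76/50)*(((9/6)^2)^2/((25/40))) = 1839.62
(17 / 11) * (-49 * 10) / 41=-8330 / 451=-18.47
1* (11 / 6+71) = 437 / 6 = 72.83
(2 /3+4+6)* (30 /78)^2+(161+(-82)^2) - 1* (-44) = 3513803 /507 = 6930.58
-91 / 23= -3.96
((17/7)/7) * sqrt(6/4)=17 * sqrt(6)/98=0.42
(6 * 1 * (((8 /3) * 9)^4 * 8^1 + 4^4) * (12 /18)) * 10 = 106178560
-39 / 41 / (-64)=39 / 2624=0.01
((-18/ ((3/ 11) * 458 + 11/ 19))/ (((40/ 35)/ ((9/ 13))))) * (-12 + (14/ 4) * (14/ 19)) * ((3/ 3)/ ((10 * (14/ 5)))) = 159489/ 5455216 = 0.03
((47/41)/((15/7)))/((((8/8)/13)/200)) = 171080/123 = 1390.89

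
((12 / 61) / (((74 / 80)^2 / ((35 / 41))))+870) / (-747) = -331048670 / 284181127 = -1.16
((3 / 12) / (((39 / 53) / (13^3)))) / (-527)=-8957 / 6324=-1.42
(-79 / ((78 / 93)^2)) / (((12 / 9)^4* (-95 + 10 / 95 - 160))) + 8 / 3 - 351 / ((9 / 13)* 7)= -1225377828559 / 17600314368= -69.62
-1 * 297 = -297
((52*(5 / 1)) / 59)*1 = 4.41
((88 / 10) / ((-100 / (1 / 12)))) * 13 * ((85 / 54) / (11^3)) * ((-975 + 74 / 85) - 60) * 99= 103883 / 9000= 11.54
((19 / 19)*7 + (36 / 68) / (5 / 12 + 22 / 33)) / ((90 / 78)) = 331 / 51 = 6.49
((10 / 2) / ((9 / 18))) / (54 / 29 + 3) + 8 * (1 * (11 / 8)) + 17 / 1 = 4238 / 141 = 30.06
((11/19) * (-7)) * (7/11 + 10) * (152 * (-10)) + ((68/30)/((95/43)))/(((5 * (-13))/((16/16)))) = 6068788538/92625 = 65519.98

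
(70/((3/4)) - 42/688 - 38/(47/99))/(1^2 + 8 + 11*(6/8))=641695/836694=0.77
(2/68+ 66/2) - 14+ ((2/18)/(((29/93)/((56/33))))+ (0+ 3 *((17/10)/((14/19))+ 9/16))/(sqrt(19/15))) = 4821 *sqrt(285)/10640+ 1916561/97614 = 27.28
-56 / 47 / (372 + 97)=-8 / 3149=-0.00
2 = 2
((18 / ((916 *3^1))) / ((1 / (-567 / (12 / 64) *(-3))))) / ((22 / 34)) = 231336 / 2519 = 91.84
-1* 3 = -3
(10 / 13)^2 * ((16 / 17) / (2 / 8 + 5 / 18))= 57600 / 54587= 1.06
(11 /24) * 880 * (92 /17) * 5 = 556600 /51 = 10913.73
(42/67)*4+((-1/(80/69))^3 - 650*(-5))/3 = 1085.63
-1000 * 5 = -5000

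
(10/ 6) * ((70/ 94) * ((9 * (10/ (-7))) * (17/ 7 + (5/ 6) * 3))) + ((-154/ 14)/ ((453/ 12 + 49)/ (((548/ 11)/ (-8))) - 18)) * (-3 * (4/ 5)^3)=-28487935227/ 359802625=-79.18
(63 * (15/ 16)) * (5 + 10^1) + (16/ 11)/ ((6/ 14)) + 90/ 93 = 14572417/ 16368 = 890.30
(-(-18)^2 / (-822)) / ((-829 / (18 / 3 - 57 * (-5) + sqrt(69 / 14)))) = -15714 / 113573 - 27 * sqrt(966) / 795011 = -0.14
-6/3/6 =-1/3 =-0.33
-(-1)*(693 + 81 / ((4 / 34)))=2763 / 2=1381.50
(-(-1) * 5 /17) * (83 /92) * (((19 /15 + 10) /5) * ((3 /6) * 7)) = 98189 /46920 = 2.09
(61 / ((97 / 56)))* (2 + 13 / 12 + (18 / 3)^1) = 93086 / 291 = 319.88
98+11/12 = 1187/12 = 98.92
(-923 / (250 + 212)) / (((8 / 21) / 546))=-251979 / 88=-2863.40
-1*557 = -557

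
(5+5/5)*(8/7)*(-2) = -96/7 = -13.71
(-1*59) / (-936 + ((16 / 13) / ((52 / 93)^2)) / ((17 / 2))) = 2203591 / 34941366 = 0.06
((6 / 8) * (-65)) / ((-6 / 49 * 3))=3185 / 24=132.71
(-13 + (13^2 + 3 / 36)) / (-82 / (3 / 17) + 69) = -1873 / 4748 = -0.39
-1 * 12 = -12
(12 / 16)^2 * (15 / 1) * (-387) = -52245 / 16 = -3265.31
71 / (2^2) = 71 / 4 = 17.75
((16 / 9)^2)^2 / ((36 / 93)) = 25.80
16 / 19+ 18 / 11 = 518 / 209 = 2.48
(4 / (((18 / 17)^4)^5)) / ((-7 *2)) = -4064231406647572522401601 / 44618826757386273610530816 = -0.09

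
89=89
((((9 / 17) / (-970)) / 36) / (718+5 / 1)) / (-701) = 1 / 33430045080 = 0.00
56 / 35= 8 / 5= 1.60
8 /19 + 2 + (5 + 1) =160 /19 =8.42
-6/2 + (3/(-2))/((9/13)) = -31/6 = -5.17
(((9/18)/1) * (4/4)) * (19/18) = 19/36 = 0.53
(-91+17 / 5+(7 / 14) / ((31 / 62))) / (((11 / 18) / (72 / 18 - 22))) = 140292 / 55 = 2550.76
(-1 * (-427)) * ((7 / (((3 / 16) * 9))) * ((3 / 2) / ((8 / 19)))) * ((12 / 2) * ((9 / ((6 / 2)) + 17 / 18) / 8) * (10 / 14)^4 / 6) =51430625 / 63504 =809.88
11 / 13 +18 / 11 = 355 / 143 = 2.48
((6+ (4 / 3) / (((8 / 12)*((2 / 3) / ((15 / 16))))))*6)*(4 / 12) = 141 / 8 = 17.62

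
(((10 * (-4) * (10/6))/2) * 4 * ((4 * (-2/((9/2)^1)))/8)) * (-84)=-22400/9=-2488.89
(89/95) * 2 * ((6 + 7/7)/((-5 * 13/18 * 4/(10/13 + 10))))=-156996/16055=-9.78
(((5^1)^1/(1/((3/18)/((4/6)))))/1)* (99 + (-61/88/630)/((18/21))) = 123.75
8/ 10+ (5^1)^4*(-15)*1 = -46871/ 5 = -9374.20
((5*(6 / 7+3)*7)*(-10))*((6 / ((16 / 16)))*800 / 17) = -6480000 / 17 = -381176.47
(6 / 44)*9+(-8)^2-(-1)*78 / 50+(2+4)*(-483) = -1557167 / 550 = -2831.21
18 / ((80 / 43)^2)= 16641 / 3200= 5.20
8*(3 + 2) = 40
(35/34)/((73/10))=175/1241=0.14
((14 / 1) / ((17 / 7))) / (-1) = -98 / 17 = -5.76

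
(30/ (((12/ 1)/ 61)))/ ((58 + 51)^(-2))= 3623705/ 2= 1811852.50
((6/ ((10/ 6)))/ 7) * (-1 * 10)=-36/ 7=-5.14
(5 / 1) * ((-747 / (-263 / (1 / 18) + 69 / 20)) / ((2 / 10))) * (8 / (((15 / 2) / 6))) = 796800 / 31537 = 25.27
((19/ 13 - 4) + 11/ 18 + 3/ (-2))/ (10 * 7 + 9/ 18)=-802/ 16497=-0.05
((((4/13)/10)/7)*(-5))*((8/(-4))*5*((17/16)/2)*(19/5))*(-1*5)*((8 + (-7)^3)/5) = 108205/728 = 148.63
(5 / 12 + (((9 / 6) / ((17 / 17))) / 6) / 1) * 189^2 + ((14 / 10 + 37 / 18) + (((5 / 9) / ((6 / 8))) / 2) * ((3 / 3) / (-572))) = 23817.45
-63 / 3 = -21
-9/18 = -1/2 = -0.50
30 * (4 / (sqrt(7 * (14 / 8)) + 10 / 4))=20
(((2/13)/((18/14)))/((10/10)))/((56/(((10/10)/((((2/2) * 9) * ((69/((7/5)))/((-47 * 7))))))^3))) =-12214672127/14009759068500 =-0.00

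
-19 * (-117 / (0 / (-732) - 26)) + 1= -169 / 2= -84.50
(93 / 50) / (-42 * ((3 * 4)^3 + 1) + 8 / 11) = -1023 / 39939500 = -0.00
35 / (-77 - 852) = -35 / 929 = -0.04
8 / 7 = 1.14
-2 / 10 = -1 / 5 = -0.20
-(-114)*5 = 570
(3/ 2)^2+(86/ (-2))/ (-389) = 3673/ 1556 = 2.36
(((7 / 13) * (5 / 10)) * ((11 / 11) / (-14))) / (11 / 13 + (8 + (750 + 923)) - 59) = -1 / 84388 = -0.00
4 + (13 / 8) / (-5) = 147 / 40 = 3.68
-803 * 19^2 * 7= -2029181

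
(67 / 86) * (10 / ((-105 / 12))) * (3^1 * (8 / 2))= -3216 / 301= -10.68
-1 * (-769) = 769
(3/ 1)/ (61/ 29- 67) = -87/ 1882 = -0.05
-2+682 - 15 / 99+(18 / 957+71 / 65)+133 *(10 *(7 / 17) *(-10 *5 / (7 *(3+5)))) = 406051003 / 2114970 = 191.99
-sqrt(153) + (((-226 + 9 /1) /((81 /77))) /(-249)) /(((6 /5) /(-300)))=-4177250 /20169- 3 * sqrt(17)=-219.48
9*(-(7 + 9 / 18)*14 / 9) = -105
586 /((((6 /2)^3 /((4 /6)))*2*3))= 2.41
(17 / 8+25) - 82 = -439 / 8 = -54.88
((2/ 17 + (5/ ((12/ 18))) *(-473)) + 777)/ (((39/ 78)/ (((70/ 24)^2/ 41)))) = -115386425/ 100368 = -1149.63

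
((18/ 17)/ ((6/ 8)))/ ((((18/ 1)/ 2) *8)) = 1/ 51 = 0.02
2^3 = 8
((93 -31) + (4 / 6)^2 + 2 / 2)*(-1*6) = -1142 / 3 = -380.67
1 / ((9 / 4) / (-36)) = -16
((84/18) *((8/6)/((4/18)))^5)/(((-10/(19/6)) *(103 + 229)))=-14364/415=-34.61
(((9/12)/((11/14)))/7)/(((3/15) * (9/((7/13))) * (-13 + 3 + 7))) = -35/2574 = -0.01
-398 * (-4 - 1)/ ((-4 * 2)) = -995/ 4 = -248.75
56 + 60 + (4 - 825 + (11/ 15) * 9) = -3492/ 5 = -698.40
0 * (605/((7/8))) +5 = 5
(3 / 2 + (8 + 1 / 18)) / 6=43 / 27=1.59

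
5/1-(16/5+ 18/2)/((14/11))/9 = 2479/630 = 3.93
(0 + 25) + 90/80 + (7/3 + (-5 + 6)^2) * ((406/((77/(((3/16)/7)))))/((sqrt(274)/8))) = 145 * sqrt(274)/10549 + 209/8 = 26.35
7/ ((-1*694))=-7/ 694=-0.01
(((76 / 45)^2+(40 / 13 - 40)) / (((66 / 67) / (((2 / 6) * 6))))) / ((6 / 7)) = -210325864 / 2606175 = -80.70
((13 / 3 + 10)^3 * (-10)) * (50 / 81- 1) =24647170 / 2187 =11269.85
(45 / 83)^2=0.29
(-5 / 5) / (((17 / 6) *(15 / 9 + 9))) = -0.03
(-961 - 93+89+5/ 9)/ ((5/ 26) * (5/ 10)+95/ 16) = -361088/ 2259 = -159.84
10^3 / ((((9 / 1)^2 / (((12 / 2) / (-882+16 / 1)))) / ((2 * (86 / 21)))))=-172000 / 245511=-0.70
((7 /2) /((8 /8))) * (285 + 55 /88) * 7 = 111965 /16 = 6997.81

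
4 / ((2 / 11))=22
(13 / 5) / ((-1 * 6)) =-13 / 30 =-0.43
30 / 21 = 1.43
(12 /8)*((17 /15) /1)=17 /10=1.70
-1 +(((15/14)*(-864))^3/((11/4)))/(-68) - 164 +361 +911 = 272168796087/64141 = 4243288.94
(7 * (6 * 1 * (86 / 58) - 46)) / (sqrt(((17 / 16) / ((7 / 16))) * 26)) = -32.69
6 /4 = 3 /2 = 1.50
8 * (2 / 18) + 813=7325 / 9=813.89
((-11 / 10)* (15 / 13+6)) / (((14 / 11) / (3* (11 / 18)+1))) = -63767 / 3640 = -17.52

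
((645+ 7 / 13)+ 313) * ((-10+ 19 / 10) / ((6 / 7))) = -2355129 / 260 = -9058.19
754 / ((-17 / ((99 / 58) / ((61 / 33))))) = -42471 / 1037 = -40.96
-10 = -10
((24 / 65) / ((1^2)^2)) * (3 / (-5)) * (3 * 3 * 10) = -1296 / 65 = -19.94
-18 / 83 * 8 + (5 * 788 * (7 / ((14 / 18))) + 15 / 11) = 32374641 / 913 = 35459.63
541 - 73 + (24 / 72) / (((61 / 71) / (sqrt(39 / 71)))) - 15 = sqrt(2769) / 183 + 453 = 453.29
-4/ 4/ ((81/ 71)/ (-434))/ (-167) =-30814/ 13527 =-2.28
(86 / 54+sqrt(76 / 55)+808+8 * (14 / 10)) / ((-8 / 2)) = -110807 / 540 - sqrt(1045) / 110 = -205.49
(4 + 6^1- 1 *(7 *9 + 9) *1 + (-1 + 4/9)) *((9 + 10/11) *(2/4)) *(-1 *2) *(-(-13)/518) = 797771/51282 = 15.56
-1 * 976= -976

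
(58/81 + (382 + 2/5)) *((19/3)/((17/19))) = 56013482/20655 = 2711.86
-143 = -143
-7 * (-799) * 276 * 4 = 6174672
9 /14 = 0.64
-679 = -679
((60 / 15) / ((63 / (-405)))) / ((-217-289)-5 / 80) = 0.05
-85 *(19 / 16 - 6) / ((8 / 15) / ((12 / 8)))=1150.49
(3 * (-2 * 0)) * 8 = 0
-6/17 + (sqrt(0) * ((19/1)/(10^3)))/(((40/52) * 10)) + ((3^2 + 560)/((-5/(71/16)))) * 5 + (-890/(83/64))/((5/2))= -63208205/22576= -2799.80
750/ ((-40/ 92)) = -1725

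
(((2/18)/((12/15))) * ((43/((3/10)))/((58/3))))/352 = 0.00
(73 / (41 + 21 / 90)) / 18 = 0.10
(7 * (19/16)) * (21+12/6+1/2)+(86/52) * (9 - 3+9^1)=91583/416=220.15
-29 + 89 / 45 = -27.02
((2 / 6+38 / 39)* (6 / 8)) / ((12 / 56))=119 / 26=4.58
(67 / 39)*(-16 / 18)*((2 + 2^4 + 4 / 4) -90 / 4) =5.34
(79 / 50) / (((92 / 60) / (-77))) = -18249 / 230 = -79.34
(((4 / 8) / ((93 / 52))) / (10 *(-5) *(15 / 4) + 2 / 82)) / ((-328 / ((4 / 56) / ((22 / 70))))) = 65 / 62906316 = 0.00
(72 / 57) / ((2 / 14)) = 168 / 19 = 8.84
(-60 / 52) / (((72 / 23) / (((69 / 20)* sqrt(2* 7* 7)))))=-3703* sqrt(2) / 416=-12.59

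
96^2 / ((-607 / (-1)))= 9216 / 607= 15.18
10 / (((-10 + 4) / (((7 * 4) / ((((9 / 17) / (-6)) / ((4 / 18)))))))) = 9520 / 81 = 117.53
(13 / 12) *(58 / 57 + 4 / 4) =1495 / 684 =2.19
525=525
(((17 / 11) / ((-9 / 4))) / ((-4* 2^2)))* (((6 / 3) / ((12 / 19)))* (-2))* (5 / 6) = -1615 / 7128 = -0.23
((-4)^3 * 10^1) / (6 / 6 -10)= 71.11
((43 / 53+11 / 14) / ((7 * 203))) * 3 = 3555 / 1054382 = 0.00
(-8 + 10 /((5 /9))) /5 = 2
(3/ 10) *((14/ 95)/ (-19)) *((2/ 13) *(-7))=294/ 117325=0.00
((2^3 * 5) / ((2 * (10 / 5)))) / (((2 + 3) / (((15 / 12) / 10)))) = 1 / 4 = 0.25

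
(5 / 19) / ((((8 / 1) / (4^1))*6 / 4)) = 5 / 57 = 0.09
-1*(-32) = 32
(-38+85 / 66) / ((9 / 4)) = -4846 / 297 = -16.32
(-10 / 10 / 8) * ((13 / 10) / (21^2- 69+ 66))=-13 / 35040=-0.00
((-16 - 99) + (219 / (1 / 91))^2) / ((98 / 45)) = 8936210835 / 49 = 182371649.69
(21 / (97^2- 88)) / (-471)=-7 / 1463397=-0.00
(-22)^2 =484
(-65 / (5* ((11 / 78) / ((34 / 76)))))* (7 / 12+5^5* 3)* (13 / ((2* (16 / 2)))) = -4202023943 / 13376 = -314146.53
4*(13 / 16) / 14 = 13 / 56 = 0.23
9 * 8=72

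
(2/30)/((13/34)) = 34/195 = 0.17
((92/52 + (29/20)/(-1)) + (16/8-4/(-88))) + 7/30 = 22291/8580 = 2.60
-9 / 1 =-9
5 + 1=6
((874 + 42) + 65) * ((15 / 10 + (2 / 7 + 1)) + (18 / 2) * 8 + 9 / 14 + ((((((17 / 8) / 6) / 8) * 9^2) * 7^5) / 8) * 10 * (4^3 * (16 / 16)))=264878514099 / 56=4729973466.05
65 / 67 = 0.97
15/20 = 0.75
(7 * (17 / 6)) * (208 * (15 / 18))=30940 / 9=3437.78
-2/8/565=-1/2260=-0.00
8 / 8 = 1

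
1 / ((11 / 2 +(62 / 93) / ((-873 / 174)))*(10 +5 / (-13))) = 0.02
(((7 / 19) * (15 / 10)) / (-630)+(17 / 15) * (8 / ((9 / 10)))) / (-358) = -103351 / 3673080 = -0.03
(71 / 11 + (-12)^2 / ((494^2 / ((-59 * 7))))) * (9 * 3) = 112538457 / 671099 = 167.69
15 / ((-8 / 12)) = -45 / 2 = -22.50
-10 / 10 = -1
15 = 15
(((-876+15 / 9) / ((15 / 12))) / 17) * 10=-20984 / 51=-411.45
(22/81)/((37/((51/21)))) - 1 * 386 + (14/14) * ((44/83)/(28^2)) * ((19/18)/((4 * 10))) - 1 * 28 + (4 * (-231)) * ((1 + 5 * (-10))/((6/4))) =116115444397277/3900415680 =29770.02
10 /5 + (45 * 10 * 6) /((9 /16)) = 4802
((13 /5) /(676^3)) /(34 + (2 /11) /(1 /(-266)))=-11 /18772574080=-0.00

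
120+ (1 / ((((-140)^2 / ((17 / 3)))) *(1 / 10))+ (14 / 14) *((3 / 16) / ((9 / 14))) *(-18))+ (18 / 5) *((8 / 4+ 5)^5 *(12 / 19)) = 856413421 / 22344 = 38328.56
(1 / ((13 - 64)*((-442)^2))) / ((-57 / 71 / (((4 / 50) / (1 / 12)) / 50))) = 71 / 29579330625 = 0.00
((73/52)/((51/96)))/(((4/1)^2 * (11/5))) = 365/4862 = 0.08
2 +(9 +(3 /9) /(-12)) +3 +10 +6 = 1079 /36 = 29.97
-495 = -495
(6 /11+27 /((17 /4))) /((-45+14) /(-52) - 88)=-4472 /56661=-0.08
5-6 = -1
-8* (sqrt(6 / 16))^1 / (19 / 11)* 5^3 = -2750* sqrt(6) / 19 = -354.53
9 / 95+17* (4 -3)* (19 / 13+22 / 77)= 257604 / 8645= 29.80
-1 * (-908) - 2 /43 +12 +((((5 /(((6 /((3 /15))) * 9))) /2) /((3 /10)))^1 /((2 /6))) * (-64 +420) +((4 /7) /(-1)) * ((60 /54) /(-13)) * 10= 100728176 /105651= 953.40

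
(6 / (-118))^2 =9 / 3481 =0.00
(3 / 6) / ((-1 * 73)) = -1 / 146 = -0.01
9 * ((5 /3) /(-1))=-15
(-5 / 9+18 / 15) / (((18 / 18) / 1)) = 29 / 45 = 0.64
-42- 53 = -95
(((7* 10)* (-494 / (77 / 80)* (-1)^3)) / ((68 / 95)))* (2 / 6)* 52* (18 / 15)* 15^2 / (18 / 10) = 24403600000 / 187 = 130500534.76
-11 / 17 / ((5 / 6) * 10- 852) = 33 / 43027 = 0.00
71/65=1.09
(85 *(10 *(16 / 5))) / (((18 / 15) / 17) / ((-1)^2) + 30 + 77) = 231200 / 9101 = 25.40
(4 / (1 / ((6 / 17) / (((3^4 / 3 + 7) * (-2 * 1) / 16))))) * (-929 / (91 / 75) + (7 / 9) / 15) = 17704448 / 69615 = 254.32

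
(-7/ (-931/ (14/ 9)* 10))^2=1/ 731025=0.00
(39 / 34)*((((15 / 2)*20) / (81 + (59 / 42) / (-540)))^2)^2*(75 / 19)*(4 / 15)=52239840724038240000000000000 / 3678400443661747768559261363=14.20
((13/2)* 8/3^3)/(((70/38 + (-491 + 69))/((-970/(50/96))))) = 3066752/359235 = 8.54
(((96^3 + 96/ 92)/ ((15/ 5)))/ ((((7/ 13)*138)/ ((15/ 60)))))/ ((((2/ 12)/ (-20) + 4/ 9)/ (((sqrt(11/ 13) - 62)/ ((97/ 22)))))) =-1804138084320/ 56392987 + 2238384720*sqrt(143)/ 56392987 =-31517.59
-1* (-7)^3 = 343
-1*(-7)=7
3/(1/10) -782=-752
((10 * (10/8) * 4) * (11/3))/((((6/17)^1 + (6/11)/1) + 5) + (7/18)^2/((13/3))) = 1925352/62311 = 30.90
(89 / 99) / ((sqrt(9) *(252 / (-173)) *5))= -15397 / 374220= -0.04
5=5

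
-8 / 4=-2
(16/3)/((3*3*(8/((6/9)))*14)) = 2/567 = 0.00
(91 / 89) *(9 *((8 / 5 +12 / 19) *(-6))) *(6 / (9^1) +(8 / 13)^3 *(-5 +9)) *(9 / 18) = -140745528 / 1428895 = -98.50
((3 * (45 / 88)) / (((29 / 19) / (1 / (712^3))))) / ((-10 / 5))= -2565 / 1842258829312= -0.00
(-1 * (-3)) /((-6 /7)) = -7 /2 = -3.50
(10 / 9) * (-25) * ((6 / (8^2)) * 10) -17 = -1033 / 24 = -43.04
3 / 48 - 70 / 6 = -557 / 48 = -11.60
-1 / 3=-0.33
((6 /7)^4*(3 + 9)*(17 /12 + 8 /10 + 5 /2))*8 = 244.41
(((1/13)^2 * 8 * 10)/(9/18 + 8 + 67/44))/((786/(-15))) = -8800/9763299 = -0.00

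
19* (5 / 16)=95 / 16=5.94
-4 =-4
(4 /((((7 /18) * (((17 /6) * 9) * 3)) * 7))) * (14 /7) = 32 /833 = 0.04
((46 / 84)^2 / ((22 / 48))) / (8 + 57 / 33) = 1058 / 15729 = 0.07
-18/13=-1.38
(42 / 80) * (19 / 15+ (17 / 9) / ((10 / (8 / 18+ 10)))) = 1148 / 675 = 1.70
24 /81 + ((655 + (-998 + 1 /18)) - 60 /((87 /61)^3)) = -478507387 /1317006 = -363.33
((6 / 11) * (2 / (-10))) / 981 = -2 / 17985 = -0.00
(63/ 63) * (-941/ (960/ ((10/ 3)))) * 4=-941/ 72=-13.07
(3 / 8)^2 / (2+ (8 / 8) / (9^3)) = 6561 / 93376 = 0.07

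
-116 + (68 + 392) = 344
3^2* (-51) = -459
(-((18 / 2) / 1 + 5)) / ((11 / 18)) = -252 / 11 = -22.91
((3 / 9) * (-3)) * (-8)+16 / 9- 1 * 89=-713 / 9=-79.22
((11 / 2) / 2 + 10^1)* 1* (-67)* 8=-6834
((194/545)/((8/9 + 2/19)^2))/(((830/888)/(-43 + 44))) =629675694/1634114375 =0.39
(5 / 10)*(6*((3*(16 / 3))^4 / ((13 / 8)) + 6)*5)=7865490 / 13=605037.69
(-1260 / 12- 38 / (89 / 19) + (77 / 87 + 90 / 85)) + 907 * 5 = 582313367 / 131631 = 4423.83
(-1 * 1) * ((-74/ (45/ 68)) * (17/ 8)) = 10693/ 45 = 237.62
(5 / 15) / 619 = 1 / 1857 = 0.00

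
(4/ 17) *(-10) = -40/ 17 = -2.35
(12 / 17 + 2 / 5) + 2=264 / 85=3.11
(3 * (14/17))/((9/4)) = 56/51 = 1.10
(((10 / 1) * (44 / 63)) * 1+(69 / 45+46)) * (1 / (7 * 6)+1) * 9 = 738439 / 1470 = 502.34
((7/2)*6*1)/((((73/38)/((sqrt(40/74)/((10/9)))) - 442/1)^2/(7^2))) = 120355956/(151164 - 73*sqrt(185))^2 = 0.01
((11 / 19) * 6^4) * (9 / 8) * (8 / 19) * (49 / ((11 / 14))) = 8001504 / 361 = 22164.83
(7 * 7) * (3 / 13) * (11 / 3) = 539 / 13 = 41.46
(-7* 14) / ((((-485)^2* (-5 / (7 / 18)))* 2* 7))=49 / 21170250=0.00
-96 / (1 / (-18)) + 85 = 1813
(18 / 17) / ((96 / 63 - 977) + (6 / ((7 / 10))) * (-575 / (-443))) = -167454 / 152513035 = -0.00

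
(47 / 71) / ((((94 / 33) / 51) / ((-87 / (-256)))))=146421 / 36352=4.03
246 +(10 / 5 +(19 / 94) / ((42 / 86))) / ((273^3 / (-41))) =9880301285503 / 40163827158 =246.00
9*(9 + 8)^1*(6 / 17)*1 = 54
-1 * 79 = -79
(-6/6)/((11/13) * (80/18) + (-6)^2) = -0.03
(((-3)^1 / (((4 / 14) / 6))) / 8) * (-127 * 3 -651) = 8127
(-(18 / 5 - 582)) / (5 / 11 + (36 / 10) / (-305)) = 9702660 / 7427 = 1306.40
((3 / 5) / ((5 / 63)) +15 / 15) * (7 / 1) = 59.92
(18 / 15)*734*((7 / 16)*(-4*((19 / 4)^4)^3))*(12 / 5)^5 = -4145098393742025386961 / 256000000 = -16191790600554.79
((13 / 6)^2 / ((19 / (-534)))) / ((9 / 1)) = -15041 / 1026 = -14.66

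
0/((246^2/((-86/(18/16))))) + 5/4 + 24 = 101/4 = 25.25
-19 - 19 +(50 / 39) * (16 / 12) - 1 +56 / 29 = -119975 / 3393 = -35.36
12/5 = 2.40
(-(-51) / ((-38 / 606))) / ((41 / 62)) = -1229.89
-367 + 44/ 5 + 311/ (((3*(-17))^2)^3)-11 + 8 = -31778895767051/ 87981439005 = -361.20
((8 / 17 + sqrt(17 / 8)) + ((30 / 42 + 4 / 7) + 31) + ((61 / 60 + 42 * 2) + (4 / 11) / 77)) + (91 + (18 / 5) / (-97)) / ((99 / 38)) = sqrt(34) / 4 + 7677590645 / 50281308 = 154.15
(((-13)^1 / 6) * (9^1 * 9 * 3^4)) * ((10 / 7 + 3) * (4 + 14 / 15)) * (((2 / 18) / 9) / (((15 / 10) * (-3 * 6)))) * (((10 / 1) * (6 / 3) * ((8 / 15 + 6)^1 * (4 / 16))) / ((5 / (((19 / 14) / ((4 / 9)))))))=283309 / 100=2833.09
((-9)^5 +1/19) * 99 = -111071070/19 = -5845845.79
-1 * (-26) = 26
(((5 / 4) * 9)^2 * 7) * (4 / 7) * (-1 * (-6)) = 3037.50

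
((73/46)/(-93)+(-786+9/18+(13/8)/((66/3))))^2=87433220114005921/141725143296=616921.02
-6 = -6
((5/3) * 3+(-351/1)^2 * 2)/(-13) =-246407/13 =-18954.38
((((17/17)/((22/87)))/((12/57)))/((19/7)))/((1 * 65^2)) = 609/371800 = 0.00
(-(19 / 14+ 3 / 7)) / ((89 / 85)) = -2125 / 1246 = -1.71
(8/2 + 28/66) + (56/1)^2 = 103634/33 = 3140.42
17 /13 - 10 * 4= -503 /13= -38.69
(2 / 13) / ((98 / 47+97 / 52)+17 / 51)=1128 / 31409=0.04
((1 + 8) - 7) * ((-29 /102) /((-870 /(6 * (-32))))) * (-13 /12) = 0.14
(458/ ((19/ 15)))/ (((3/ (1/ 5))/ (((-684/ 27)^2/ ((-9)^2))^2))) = 804204032/ 531441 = 1513.25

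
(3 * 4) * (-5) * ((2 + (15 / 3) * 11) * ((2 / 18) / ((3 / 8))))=-3040 / 3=-1013.33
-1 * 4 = -4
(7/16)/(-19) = -7/304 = -0.02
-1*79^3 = -493039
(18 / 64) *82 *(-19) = -7011 / 16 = -438.19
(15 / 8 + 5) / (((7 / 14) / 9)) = 495 / 4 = 123.75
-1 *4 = -4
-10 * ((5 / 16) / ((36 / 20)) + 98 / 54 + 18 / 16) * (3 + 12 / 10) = -9415 / 72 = -130.76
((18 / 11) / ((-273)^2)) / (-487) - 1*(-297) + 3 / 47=619372707860 / 2084981899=297.06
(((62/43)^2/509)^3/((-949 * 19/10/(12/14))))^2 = 11614560344632439355801600/11070414134637994198143743697788451305401825849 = 0.00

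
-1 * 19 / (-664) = 19 / 664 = 0.03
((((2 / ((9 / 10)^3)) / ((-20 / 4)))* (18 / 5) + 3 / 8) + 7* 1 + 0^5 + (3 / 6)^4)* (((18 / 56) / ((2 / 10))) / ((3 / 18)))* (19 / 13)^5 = 351.26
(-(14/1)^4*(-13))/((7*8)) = 8918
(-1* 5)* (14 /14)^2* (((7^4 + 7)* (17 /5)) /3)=-40936 /3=-13645.33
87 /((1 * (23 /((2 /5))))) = 174 /115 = 1.51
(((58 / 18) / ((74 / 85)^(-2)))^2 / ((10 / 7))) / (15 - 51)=-22066371614 / 190271278125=-0.12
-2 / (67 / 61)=-1.82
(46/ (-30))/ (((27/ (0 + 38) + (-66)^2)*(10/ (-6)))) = 874/ 4138875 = 0.00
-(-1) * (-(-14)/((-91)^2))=2/1183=0.00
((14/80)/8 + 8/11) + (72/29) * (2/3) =245433/102080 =2.40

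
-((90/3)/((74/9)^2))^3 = -0.09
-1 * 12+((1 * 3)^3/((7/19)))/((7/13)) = 6081/49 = 124.10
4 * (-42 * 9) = -1512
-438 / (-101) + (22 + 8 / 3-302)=-82718 / 303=-273.00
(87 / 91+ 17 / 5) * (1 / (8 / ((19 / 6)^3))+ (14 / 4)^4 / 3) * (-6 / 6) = -18491069 / 78624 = -235.18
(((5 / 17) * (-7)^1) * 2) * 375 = -26250 / 17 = -1544.12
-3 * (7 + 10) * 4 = -204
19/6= 3.17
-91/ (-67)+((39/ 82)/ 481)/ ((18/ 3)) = 552255/ 406556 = 1.36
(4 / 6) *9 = 6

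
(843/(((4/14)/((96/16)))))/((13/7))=123921/13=9532.38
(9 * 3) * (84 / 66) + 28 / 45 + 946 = 485588 / 495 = 980.99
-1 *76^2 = -5776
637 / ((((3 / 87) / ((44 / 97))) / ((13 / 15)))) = 7262.24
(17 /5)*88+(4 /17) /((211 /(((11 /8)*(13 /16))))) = 171717579 /573920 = 299.20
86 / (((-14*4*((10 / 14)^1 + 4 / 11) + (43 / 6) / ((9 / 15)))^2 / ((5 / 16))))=2107215 / 183821138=0.01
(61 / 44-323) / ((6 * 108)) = -4717 / 9504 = -0.50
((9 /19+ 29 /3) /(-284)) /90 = -289 /728460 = -0.00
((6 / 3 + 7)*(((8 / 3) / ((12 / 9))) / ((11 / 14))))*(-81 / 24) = -1701 / 22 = -77.32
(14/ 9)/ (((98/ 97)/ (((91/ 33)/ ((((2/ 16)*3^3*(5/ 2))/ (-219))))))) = -110.20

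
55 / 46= 1.20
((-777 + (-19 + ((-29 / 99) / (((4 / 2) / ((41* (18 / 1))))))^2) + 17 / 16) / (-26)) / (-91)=4.60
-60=-60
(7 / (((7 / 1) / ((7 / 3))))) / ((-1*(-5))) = 7 / 15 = 0.47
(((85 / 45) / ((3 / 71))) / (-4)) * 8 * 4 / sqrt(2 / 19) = -1102.29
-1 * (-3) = 3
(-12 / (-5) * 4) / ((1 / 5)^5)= 30000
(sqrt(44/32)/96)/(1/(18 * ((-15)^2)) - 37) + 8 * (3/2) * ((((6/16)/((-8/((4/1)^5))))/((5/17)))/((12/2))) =-1632/5 - 675 * sqrt(22)/9590336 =-326.40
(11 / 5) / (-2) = -11 / 10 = -1.10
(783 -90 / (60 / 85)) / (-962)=-1311 / 1924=-0.68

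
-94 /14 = -47 /7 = -6.71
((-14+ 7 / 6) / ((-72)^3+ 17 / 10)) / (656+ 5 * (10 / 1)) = 55 / 1129336662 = 0.00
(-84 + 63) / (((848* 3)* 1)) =-7 / 848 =-0.01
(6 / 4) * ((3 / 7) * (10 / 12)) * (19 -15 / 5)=8.57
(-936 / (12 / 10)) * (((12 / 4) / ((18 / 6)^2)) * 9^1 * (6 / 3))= -4680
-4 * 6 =-24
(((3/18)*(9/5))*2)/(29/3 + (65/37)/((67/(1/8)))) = 178488/2876615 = 0.06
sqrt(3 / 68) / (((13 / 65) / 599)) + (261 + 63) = 324 + 2995* sqrt(51) / 34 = 953.08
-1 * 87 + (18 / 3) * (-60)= -447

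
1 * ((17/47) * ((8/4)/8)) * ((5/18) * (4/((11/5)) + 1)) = 0.07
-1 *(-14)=14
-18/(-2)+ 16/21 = 205/21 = 9.76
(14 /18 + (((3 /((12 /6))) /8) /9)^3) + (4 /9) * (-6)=-1.89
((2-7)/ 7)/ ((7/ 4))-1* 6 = -314/ 49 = -6.41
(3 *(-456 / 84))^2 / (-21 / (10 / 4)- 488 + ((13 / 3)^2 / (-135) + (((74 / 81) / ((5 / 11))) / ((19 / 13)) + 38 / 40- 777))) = -1200050640 / 5751810757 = -0.21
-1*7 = -7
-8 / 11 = -0.73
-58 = -58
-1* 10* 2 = -20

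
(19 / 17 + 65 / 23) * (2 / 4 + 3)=5397 / 391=13.80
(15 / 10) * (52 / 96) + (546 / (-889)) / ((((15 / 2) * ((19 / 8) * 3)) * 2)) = 467207 / 579120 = 0.81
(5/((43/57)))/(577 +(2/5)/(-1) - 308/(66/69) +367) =475/44548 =0.01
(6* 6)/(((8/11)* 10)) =4.95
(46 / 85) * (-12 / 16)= -69 / 170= -0.41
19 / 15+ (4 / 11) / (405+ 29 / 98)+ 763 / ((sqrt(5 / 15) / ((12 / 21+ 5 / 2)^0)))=8307151 / 6553635+ 763 *sqrt(3)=1322.82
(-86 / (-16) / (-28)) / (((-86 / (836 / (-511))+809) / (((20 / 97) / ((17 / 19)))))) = -170753 / 3325630644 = -0.00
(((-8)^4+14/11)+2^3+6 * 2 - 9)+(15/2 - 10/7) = 633609/154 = 4114.34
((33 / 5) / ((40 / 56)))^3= 12326391 / 15625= 788.89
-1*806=-806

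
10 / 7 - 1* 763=-5331 / 7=-761.57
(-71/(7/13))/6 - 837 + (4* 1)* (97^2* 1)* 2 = 3125347/42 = 74413.02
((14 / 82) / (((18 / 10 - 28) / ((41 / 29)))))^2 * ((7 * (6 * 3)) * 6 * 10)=9261000 / 14432401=0.64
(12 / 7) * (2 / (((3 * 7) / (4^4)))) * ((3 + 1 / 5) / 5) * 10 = 65536 / 245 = 267.49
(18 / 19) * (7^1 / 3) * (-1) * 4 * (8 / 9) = -7.86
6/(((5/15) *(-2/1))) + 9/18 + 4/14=-115/14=-8.21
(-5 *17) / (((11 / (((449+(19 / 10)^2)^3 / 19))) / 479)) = -755017242760033083 / 41800000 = -18062613463.16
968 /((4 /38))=9196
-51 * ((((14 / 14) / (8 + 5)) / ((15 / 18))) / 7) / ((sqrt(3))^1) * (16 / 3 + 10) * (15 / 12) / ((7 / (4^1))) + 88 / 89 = 88 / 89-1564 * sqrt(3) / 637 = -3.26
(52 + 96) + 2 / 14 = 1037 / 7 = 148.14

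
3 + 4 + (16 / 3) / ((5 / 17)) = 377 / 15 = 25.13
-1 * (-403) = 403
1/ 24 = 0.04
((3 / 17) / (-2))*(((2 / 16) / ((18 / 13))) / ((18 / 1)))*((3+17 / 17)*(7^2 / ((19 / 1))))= -637 / 139536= -0.00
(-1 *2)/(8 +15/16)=-32/143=-0.22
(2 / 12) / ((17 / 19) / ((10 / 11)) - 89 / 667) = 63365 / 323457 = 0.20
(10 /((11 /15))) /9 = 50 /33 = 1.52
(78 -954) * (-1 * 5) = 4380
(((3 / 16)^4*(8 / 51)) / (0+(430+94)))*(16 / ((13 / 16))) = 27 / 3705728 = 0.00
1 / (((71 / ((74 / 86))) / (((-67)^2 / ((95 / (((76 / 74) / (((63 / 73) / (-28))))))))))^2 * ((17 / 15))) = 6872660723776 / 21391256655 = 321.28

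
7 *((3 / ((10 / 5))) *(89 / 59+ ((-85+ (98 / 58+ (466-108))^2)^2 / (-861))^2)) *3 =1178202228962142786703046080870199 / 99227877982118038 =11873701755211049.36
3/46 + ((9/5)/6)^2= 357/2300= 0.16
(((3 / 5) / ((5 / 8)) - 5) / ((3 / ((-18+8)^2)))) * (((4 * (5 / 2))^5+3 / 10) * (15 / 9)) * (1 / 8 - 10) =7979023937 / 36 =221639553.81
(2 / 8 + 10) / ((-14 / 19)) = -13.91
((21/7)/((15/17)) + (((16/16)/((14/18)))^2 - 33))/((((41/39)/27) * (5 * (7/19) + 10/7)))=-219.45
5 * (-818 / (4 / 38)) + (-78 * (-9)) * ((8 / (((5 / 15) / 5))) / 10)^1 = -30431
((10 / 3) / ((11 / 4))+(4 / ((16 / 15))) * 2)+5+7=1367 / 66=20.71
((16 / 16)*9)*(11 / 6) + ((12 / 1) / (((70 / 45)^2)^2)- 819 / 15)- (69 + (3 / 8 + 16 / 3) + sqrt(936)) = -31911847 / 288120- 6*sqrt(26) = -141.35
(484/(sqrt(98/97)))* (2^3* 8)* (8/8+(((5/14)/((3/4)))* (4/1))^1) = 944768* sqrt(194)/147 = 89517.66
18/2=9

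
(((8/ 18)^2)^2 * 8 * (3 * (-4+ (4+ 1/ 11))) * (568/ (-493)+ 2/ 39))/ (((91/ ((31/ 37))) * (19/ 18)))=-141451264/ 173042826957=-0.00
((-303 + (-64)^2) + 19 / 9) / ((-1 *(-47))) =34156 / 423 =80.75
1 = 1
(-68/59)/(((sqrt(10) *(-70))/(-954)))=-16218 *sqrt(10)/10325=-4.97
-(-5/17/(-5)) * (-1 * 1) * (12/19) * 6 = 72/323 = 0.22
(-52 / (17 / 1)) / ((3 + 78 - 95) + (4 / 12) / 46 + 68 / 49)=351624 / 1448995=0.24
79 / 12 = 6.58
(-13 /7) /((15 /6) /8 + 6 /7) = -1.59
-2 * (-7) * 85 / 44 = 595 / 22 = 27.05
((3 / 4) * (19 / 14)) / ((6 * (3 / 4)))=19 / 84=0.23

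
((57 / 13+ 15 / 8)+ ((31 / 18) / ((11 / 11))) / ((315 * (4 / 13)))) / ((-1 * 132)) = -231353 / 4864860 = -0.05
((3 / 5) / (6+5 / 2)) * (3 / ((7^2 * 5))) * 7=18 / 2975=0.01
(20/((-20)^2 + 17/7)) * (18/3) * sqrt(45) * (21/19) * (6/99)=3920 * sqrt(5)/65417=0.13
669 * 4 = 2676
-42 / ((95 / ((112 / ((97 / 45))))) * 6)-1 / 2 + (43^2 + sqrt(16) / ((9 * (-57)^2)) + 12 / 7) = 73318650287 / 39709278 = 1846.39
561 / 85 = 33 / 5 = 6.60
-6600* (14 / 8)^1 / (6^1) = -1925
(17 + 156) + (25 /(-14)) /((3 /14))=494 /3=164.67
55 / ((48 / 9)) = 165 / 16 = 10.31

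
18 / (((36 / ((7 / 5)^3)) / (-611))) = -209573 / 250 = -838.29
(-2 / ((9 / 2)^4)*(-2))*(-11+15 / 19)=-12416 / 124659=-0.10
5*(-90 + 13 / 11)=-4885 / 11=-444.09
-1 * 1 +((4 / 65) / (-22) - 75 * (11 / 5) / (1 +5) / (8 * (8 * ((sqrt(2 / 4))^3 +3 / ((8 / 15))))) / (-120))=-184994217 / 184595840 - 11 * sqrt(2) / 387264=-1.00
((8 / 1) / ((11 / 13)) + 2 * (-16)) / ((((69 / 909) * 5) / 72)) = -5410368 / 1265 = -4276.97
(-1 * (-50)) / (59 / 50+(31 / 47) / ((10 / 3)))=58750 / 1619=36.29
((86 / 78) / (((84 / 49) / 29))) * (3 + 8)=205.17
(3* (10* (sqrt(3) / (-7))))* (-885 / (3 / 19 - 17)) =-390.06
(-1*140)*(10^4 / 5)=-280000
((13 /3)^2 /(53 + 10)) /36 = 169 /20412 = 0.01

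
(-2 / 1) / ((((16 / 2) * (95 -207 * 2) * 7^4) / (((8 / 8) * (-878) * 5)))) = -0.00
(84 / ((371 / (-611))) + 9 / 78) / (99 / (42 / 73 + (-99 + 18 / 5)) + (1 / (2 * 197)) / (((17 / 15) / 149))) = 2453127988783 / 12606912045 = 194.59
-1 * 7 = -7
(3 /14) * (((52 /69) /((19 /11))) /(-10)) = -143 /15295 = -0.01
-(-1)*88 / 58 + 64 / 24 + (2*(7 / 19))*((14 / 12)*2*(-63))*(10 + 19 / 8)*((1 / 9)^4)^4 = 632863586473931687 / 151261351712202132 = 4.18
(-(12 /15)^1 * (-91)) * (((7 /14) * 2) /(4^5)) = 91 /1280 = 0.07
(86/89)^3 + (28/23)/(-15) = 199700188/243214305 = 0.82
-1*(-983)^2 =-966289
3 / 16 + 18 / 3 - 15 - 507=-8253 / 16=-515.81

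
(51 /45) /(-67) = -0.02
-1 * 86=-86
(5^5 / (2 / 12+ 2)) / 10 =1875 / 13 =144.23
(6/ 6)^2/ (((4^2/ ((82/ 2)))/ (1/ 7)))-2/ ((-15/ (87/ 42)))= 1079/ 1680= 0.64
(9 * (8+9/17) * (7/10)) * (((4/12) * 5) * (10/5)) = 3045/17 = 179.12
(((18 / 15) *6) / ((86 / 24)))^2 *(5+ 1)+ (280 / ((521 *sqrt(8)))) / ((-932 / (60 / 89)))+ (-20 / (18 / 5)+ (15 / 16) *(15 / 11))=1460500121 / 73220400- 1050 *sqrt(2) / 10803977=19.95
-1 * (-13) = 13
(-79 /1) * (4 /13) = -316 /13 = -24.31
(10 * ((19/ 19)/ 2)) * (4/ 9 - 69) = -3085/ 9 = -342.78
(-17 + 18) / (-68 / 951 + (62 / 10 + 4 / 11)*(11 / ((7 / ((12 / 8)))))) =66570 / 1025173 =0.06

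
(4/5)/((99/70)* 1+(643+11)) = 0.00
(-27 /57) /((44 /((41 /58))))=-369 /48488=-0.01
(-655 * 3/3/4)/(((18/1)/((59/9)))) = -38645/648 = -59.64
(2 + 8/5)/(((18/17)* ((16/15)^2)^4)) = 8713828125/4294967296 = 2.03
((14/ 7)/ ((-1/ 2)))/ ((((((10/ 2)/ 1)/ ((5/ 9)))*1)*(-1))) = 4/ 9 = 0.44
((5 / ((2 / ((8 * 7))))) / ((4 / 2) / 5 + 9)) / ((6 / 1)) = 350 / 141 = 2.48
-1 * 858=-858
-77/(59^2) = -77/3481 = -0.02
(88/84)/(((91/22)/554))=268136/1911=140.31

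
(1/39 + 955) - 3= 952.03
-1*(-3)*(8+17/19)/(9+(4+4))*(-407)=-206349/323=-638.85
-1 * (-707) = 707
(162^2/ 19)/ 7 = 26244/ 133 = 197.32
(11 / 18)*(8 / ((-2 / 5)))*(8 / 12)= -220 / 27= -8.15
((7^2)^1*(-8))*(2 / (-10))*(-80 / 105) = -896 / 15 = -59.73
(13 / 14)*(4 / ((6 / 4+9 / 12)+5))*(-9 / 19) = -936 / 3857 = -0.24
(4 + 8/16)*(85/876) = 255/584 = 0.44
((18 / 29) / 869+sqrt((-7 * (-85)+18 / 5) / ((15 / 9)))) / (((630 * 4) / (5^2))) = 5 / 705628+sqrt(8979) / 504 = 0.19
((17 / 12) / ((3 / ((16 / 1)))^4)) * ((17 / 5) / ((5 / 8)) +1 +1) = 17268736 / 2025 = 8527.77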